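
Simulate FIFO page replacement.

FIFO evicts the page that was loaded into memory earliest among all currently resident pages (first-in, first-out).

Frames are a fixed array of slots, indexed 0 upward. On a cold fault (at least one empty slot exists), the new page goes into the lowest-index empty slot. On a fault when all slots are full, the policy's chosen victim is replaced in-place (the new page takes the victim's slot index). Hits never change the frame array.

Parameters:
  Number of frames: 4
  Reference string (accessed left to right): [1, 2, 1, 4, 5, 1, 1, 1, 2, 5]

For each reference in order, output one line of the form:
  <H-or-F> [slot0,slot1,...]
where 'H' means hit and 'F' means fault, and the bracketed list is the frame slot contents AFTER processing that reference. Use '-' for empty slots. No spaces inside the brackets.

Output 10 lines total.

F [1,-,-,-]
F [1,2,-,-]
H [1,2,-,-]
F [1,2,4,-]
F [1,2,4,5]
H [1,2,4,5]
H [1,2,4,5]
H [1,2,4,5]
H [1,2,4,5]
H [1,2,4,5]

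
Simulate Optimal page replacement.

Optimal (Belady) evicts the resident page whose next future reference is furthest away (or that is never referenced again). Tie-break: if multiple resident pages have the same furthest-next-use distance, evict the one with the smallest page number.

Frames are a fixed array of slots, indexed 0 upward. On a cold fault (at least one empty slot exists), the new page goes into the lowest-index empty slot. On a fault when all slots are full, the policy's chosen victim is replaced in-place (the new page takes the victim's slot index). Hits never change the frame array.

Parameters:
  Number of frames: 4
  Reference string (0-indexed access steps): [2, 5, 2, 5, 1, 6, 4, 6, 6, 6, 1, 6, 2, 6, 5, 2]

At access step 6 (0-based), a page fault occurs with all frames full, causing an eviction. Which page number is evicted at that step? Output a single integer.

Step 0: ref 2 -> FAULT, frames=[2,-,-,-]
Step 1: ref 5 -> FAULT, frames=[2,5,-,-]
Step 2: ref 2 -> HIT, frames=[2,5,-,-]
Step 3: ref 5 -> HIT, frames=[2,5,-,-]
Step 4: ref 1 -> FAULT, frames=[2,5,1,-]
Step 5: ref 6 -> FAULT, frames=[2,5,1,6]
Step 6: ref 4 -> FAULT, evict 5, frames=[2,4,1,6]
At step 6: evicted page 5

Answer: 5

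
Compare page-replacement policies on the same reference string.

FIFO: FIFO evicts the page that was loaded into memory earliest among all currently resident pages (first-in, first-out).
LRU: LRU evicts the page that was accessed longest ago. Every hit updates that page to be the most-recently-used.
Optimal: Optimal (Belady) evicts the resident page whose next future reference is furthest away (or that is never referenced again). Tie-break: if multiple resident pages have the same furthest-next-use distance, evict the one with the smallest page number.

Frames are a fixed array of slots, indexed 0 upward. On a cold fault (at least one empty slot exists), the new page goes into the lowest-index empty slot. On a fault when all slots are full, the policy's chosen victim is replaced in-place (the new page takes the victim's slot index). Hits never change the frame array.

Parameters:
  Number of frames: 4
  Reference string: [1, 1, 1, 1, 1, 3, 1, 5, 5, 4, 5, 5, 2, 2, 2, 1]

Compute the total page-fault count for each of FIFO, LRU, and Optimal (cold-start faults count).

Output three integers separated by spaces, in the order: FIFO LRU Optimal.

--- FIFO ---
  step 0: ref 1 -> FAULT, frames=[1,-,-,-] (faults so far: 1)
  step 1: ref 1 -> HIT, frames=[1,-,-,-] (faults so far: 1)
  step 2: ref 1 -> HIT, frames=[1,-,-,-] (faults so far: 1)
  step 3: ref 1 -> HIT, frames=[1,-,-,-] (faults so far: 1)
  step 4: ref 1 -> HIT, frames=[1,-,-,-] (faults so far: 1)
  step 5: ref 3 -> FAULT, frames=[1,3,-,-] (faults so far: 2)
  step 6: ref 1 -> HIT, frames=[1,3,-,-] (faults so far: 2)
  step 7: ref 5 -> FAULT, frames=[1,3,5,-] (faults so far: 3)
  step 8: ref 5 -> HIT, frames=[1,3,5,-] (faults so far: 3)
  step 9: ref 4 -> FAULT, frames=[1,3,5,4] (faults so far: 4)
  step 10: ref 5 -> HIT, frames=[1,3,5,4] (faults so far: 4)
  step 11: ref 5 -> HIT, frames=[1,3,5,4] (faults so far: 4)
  step 12: ref 2 -> FAULT, evict 1, frames=[2,3,5,4] (faults so far: 5)
  step 13: ref 2 -> HIT, frames=[2,3,5,4] (faults so far: 5)
  step 14: ref 2 -> HIT, frames=[2,3,5,4] (faults so far: 5)
  step 15: ref 1 -> FAULT, evict 3, frames=[2,1,5,4] (faults so far: 6)
  FIFO total faults: 6
--- LRU ---
  step 0: ref 1 -> FAULT, frames=[1,-,-,-] (faults so far: 1)
  step 1: ref 1 -> HIT, frames=[1,-,-,-] (faults so far: 1)
  step 2: ref 1 -> HIT, frames=[1,-,-,-] (faults so far: 1)
  step 3: ref 1 -> HIT, frames=[1,-,-,-] (faults so far: 1)
  step 4: ref 1 -> HIT, frames=[1,-,-,-] (faults so far: 1)
  step 5: ref 3 -> FAULT, frames=[1,3,-,-] (faults so far: 2)
  step 6: ref 1 -> HIT, frames=[1,3,-,-] (faults so far: 2)
  step 7: ref 5 -> FAULT, frames=[1,3,5,-] (faults so far: 3)
  step 8: ref 5 -> HIT, frames=[1,3,5,-] (faults so far: 3)
  step 9: ref 4 -> FAULT, frames=[1,3,5,4] (faults so far: 4)
  step 10: ref 5 -> HIT, frames=[1,3,5,4] (faults so far: 4)
  step 11: ref 5 -> HIT, frames=[1,3,5,4] (faults so far: 4)
  step 12: ref 2 -> FAULT, evict 3, frames=[1,2,5,4] (faults so far: 5)
  step 13: ref 2 -> HIT, frames=[1,2,5,4] (faults so far: 5)
  step 14: ref 2 -> HIT, frames=[1,2,5,4] (faults so far: 5)
  step 15: ref 1 -> HIT, frames=[1,2,5,4] (faults so far: 5)
  LRU total faults: 5
--- Optimal ---
  step 0: ref 1 -> FAULT, frames=[1,-,-,-] (faults so far: 1)
  step 1: ref 1 -> HIT, frames=[1,-,-,-] (faults so far: 1)
  step 2: ref 1 -> HIT, frames=[1,-,-,-] (faults so far: 1)
  step 3: ref 1 -> HIT, frames=[1,-,-,-] (faults so far: 1)
  step 4: ref 1 -> HIT, frames=[1,-,-,-] (faults so far: 1)
  step 5: ref 3 -> FAULT, frames=[1,3,-,-] (faults so far: 2)
  step 6: ref 1 -> HIT, frames=[1,3,-,-] (faults so far: 2)
  step 7: ref 5 -> FAULT, frames=[1,3,5,-] (faults so far: 3)
  step 8: ref 5 -> HIT, frames=[1,3,5,-] (faults so far: 3)
  step 9: ref 4 -> FAULT, frames=[1,3,5,4] (faults so far: 4)
  step 10: ref 5 -> HIT, frames=[1,3,5,4] (faults so far: 4)
  step 11: ref 5 -> HIT, frames=[1,3,5,4] (faults so far: 4)
  step 12: ref 2 -> FAULT, evict 3, frames=[1,2,5,4] (faults so far: 5)
  step 13: ref 2 -> HIT, frames=[1,2,5,4] (faults so far: 5)
  step 14: ref 2 -> HIT, frames=[1,2,5,4] (faults so far: 5)
  step 15: ref 1 -> HIT, frames=[1,2,5,4] (faults so far: 5)
  Optimal total faults: 5

Answer: 6 5 5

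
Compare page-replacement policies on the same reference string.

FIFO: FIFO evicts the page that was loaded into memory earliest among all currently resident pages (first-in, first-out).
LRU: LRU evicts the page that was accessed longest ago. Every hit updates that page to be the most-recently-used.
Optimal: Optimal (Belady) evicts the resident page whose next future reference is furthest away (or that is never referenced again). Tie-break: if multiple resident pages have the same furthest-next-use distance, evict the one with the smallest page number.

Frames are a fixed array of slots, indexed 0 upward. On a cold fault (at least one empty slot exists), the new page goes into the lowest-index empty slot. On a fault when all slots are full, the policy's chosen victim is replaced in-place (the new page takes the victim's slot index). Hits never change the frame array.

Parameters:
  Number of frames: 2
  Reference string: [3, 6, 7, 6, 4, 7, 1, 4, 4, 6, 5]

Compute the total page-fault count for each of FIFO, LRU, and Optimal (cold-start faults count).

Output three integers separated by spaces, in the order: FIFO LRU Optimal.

Answer: 7 9 7

Derivation:
--- FIFO ---
  step 0: ref 3 -> FAULT, frames=[3,-] (faults so far: 1)
  step 1: ref 6 -> FAULT, frames=[3,6] (faults so far: 2)
  step 2: ref 7 -> FAULT, evict 3, frames=[7,6] (faults so far: 3)
  step 3: ref 6 -> HIT, frames=[7,6] (faults so far: 3)
  step 4: ref 4 -> FAULT, evict 6, frames=[7,4] (faults so far: 4)
  step 5: ref 7 -> HIT, frames=[7,4] (faults so far: 4)
  step 6: ref 1 -> FAULT, evict 7, frames=[1,4] (faults so far: 5)
  step 7: ref 4 -> HIT, frames=[1,4] (faults so far: 5)
  step 8: ref 4 -> HIT, frames=[1,4] (faults so far: 5)
  step 9: ref 6 -> FAULT, evict 4, frames=[1,6] (faults so far: 6)
  step 10: ref 5 -> FAULT, evict 1, frames=[5,6] (faults so far: 7)
  FIFO total faults: 7
--- LRU ---
  step 0: ref 3 -> FAULT, frames=[3,-] (faults so far: 1)
  step 1: ref 6 -> FAULT, frames=[3,6] (faults so far: 2)
  step 2: ref 7 -> FAULT, evict 3, frames=[7,6] (faults so far: 3)
  step 3: ref 6 -> HIT, frames=[7,6] (faults so far: 3)
  step 4: ref 4 -> FAULT, evict 7, frames=[4,6] (faults so far: 4)
  step 5: ref 7 -> FAULT, evict 6, frames=[4,7] (faults so far: 5)
  step 6: ref 1 -> FAULT, evict 4, frames=[1,7] (faults so far: 6)
  step 7: ref 4 -> FAULT, evict 7, frames=[1,4] (faults so far: 7)
  step 8: ref 4 -> HIT, frames=[1,4] (faults so far: 7)
  step 9: ref 6 -> FAULT, evict 1, frames=[6,4] (faults so far: 8)
  step 10: ref 5 -> FAULT, evict 4, frames=[6,5] (faults so far: 9)
  LRU total faults: 9
--- Optimal ---
  step 0: ref 3 -> FAULT, frames=[3,-] (faults so far: 1)
  step 1: ref 6 -> FAULT, frames=[3,6] (faults so far: 2)
  step 2: ref 7 -> FAULT, evict 3, frames=[7,6] (faults so far: 3)
  step 3: ref 6 -> HIT, frames=[7,6] (faults so far: 3)
  step 4: ref 4 -> FAULT, evict 6, frames=[7,4] (faults so far: 4)
  step 5: ref 7 -> HIT, frames=[7,4] (faults so far: 4)
  step 6: ref 1 -> FAULT, evict 7, frames=[1,4] (faults so far: 5)
  step 7: ref 4 -> HIT, frames=[1,4] (faults so far: 5)
  step 8: ref 4 -> HIT, frames=[1,4] (faults so far: 5)
  step 9: ref 6 -> FAULT, evict 1, frames=[6,4] (faults so far: 6)
  step 10: ref 5 -> FAULT, evict 4, frames=[6,5] (faults so far: 7)
  Optimal total faults: 7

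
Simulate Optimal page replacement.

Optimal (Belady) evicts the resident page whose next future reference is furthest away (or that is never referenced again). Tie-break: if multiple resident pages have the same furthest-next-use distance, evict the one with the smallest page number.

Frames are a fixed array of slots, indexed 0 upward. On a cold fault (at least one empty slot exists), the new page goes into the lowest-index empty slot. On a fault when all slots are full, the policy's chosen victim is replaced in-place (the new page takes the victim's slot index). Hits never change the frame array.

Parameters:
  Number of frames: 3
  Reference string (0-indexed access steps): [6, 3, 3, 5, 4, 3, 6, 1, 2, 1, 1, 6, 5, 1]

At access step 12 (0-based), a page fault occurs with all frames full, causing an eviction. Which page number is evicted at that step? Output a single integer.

Step 0: ref 6 -> FAULT, frames=[6,-,-]
Step 1: ref 3 -> FAULT, frames=[6,3,-]
Step 2: ref 3 -> HIT, frames=[6,3,-]
Step 3: ref 5 -> FAULT, frames=[6,3,5]
Step 4: ref 4 -> FAULT, evict 5, frames=[6,3,4]
Step 5: ref 3 -> HIT, frames=[6,3,4]
Step 6: ref 6 -> HIT, frames=[6,3,4]
Step 7: ref 1 -> FAULT, evict 3, frames=[6,1,4]
Step 8: ref 2 -> FAULT, evict 4, frames=[6,1,2]
Step 9: ref 1 -> HIT, frames=[6,1,2]
Step 10: ref 1 -> HIT, frames=[6,1,2]
Step 11: ref 6 -> HIT, frames=[6,1,2]
Step 12: ref 5 -> FAULT, evict 2, frames=[6,1,5]
At step 12: evicted page 2

Answer: 2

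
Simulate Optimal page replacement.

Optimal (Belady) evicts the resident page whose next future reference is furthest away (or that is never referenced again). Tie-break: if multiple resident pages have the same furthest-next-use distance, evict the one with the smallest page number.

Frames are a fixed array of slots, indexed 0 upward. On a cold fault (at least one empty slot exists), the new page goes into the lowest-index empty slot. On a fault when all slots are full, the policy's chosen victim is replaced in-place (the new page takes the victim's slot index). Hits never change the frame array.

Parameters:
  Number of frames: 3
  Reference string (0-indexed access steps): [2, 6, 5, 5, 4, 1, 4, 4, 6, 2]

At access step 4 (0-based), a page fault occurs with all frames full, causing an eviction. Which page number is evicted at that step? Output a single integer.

Answer: 5

Derivation:
Step 0: ref 2 -> FAULT, frames=[2,-,-]
Step 1: ref 6 -> FAULT, frames=[2,6,-]
Step 2: ref 5 -> FAULT, frames=[2,6,5]
Step 3: ref 5 -> HIT, frames=[2,6,5]
Step 4: ref 4 -> FAULT, evict 5, frames=[2,6,4]
At step 4: evicted page 5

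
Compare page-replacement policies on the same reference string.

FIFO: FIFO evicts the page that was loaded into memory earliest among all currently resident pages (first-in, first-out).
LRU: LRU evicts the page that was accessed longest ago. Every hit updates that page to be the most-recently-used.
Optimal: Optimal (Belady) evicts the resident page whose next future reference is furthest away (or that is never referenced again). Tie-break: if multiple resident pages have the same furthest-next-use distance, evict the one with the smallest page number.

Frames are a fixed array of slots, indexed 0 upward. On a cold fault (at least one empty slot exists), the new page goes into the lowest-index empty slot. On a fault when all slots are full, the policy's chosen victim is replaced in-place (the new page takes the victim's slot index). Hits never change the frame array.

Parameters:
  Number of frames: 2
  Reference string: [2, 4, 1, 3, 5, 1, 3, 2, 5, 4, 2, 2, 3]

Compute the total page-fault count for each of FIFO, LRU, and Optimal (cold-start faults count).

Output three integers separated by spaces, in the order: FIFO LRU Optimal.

--- FIFO ---
  step 0: ref 2 -> FAULT, frames=[2,-] (faults so far: 1)
  step 1: ref 4 -> FAULT, frames=[2,4] (faults so far: 2)
  step 2: ref 1 -> FAULT, evict 2, frames=[1,4] (faults so far: 3)
  step 3: ref 3 -> FAULT, evict 4, frames=[1,3] (faults so far: 4)
  step 4: ref 5 -> FAULT, evict 1, frames=[5,3] (faults so far: 5)
  step 5: ref 1 -> FAULT, evict 3, frames=[5,1] (faults so far: 6)
  step 6: ref 3 -> FAULT, evict 5, frames=[3,1] (faults so far: 7)
  step 7: ref 2 -> FAULT, evict 1, frames=[3,2] (faults so far: 8)
  step 8: ref 5 -> FAULT, evict 3, frames=[5,2] (faults so far: 9)
  step 9: ref 4 -> FAULT, evict 2, frames=[5,4] (faults so far: 10)
  step 10: ref 2 -> FAULT, evict 5, frames=[2,4] (faults so far: 11)
  step 11: ref 2 -> HIT, frames=[2,4] (faults so far: 11)
  step 12: ref 3 -> FAULT, evict 4, frames=[2,3] (faults so far: 12)
  FIFO total faults: 12
--- LRU ---
  step 0: ref 2 -> FAULT, frames=[2,-] (faults so far: 1)
  step 1: ref 4 -> FAULT, frames=[2,4] (faults so far: 2)
  step 2: ref 1 -> FAULT, evict 2, frames=[1,4] (faults so far: 3)
  step 3: ref 3 -> FAULT, evict 4, frames=[1,3] (faults so far: 4)
  step 4: ref 5 -> FAULT, evict 1, frames=[5,3] (faults so far: 5)
  step 5: ref 1 -> FAULT, evict 3, frames=[5,1] (faults so far: 6)
  step 6: ref 3 -> FAULT, evict 5, frames=[3,1] (faults so far: 7)
  step 7: ref 2 -> FAULT, evict 1, frames=[3,2] (faults so far: 8)
  step 8: ref 5 -> FAULT, evict 3, frames=[5,2] (faults so far: 9)
  step 9: ref 4 -> FAULT, evict 2, frames=[5,4] (faults so far: 10)
  step 10: ref 2 -> FAULT, evict 5, frames=[2,4] (faults so far: 11)
  step 11: ref 2 -> HIT, frames=[2,4] (faults so far: 11)
  step 12: ref 3 -> FAULT, evict 4, frames=[2,3] (faults so far: 12)
  LRU total faults: 12
--- Optimal ---
  step 0: ref 2 -> FAULT, frames=[2,-] (faults so far: 1)
  step 1: ref 4 -> FAULT, frames=[2,4] (faults so far: 2)
  step 2: ref 1 -> FAULT, evict 4, frames=[2,1] (faults so far: 3)
  step 3: ref 3 -> FAULT, evict 2, frames=[3,1] (faults so far: 4)
  step 4: ref 5 -> FAULT, evict 3, frames=[5,1] (faults so far: 5)
  step 5: ref 1 -> HIT, frames=[5,1] (faults so far: 5)
  step 6: ref 3 -> FAULT, evict 1, frames=[5,3] (faults so far: 6)
  step 7: ref 2 -> FAULT, evict 3, frames=[5,2] (faults so far: 7)
  step 8: ref 5 -> HIT, frames=[5,2] (faults so far: 7)
  step 9: ref 4 -> FAULT, evict 5, frames=[4,2] (faults so far: 8)
  step 10: ref 2 -> HIT, frames=[4,2] (faults so far: 8)
  step 11: ref 2 -> HIT, frames=[4,2] (faults so far: 8)
  step 12: ref 3 -> FAULT, evict 2, frames=[4,3] (faults so far: 9)
  Optimal total faults: 9

Answer: 12 12 9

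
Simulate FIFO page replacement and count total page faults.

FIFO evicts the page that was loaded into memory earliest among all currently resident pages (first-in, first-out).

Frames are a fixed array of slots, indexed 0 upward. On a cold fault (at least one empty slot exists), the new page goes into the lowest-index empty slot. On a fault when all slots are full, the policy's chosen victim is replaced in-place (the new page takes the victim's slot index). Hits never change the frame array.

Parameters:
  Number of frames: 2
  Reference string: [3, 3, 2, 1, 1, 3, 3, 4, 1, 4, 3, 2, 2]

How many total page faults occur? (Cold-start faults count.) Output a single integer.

Answer: 8

Derivation:
Step 0: ref 3 → FAULT, frames=[3,-]
Step 1: ref 3 → HIT, frames=[3,-]
Step 2: ref 2 → FAULT, frames=[3,2]
Step 3: ref 1 → FAULT (evict 3), frames=[1,2]
Step 4: ref 1 → HIT, frames=[1,2]
Step 5: ref 3 → FAULT (evict 2), frames=[1,3]
Step 6: ref 3 → HIT, frames=[1,3]
Step 7: ref 4 → FAULT (evict 1), frames=[4,3]
Step 8: ref 1 → FAULT (evict 3), frames=[4,1]
Step 9: ref 4 → HIT, frames=[4,1]
Step 10: ref 3 → FAULT (evict 4), frames=[3,1]
Step 11: ref 2 → FAULT (evict 1), frames=[3,2]
Step 12: ref 2 → HIT, frames=[3,2]
Total faults: 8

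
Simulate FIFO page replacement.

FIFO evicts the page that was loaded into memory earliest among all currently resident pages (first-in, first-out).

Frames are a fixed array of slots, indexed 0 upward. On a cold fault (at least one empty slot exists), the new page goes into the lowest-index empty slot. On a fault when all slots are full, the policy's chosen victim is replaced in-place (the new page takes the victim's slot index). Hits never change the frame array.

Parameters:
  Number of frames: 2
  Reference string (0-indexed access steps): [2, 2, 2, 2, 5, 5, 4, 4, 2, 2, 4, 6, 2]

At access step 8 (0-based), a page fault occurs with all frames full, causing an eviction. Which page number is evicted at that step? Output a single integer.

Answer: 5

Derivation:
Step 0: ref 2 -> FAULT, frames=[2,-]
Step 1: ref 2 -> HIT, frames=[2,-]
Step 2: ref 2 -> HIT, frames=[2,-]
Step 3: ref 2 -> HIT, frames=[2,-]
Step 4: ref 5 -> FAULT, frames=[2,5]
Step 5: ref 5 -> HIT, frames=[2,5]
Step 6: ref 4 -> FAULT, evict 2, frames=[4,5]
Step 7: ref 4 -> HIT, frames=[4,5]
Step 8: ref 2 -> FAULT, evict 5, frames=[4,2]
At step 8: evicted page 5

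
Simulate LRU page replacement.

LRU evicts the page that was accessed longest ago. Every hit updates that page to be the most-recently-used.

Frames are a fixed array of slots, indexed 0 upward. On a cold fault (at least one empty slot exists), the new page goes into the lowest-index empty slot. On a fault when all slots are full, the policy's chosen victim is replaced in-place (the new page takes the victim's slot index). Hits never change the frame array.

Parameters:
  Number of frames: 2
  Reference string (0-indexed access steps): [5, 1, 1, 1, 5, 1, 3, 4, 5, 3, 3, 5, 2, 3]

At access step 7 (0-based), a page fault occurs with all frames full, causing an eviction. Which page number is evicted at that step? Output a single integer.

Answer: 1

Derivation:
Step 0: ref 5 -> FAULT, frames=[5,-]
Step 1: ref 1 -> FAULT, frames=[5,1]
Step 2: ref 1 -> HIT, frames=[5,1]
Step 3: ref 1 -> HIT, frames=[5,1]
Step 4: ref 5 -> HIT, frames=[5,1]
Step 5: ref 1 -> HIT, frames=[5,1]
Step 6: ref 3 -> FAULT, evict 5, frames=[3,1]
Step 7: ref 4 -> FAULT, evict 1, frames=[3,4]
At step 7: evicted page 1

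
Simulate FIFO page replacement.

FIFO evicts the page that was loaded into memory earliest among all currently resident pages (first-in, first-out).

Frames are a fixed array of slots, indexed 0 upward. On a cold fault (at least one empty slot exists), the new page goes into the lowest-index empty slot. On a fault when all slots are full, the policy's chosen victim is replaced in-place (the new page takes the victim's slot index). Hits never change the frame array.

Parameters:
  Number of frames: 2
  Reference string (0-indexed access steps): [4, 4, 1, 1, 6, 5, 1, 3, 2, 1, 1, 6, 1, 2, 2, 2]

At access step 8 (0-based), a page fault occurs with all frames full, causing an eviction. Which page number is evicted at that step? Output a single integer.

Answer: 1

Derivation:
Step 0: ref 4 -> FAULT, frames=[4,-]
Step 1: ref 4 -> HIT, frames=[4,-]
Step 2: ref 1 -> FAULT, frames=[4,1]
Step 3: ref 1 -> HIT, frames=[4,1]
Step 4: ref 6 -> FAULT, evict 4, frames=[6,1]
Step 5: ref 5 -> FAULT, evict 1, frames=[6,5]
Step 6: ref 1 -> FAULT, evict 6, frames=[1,5]
Step 7: ref 3 -> FAULT, evict 5, frames=[1,3]
Step 8: ref 2 -> FAULT, evict 1, frames=[2,3]
At step 8: evicted page 1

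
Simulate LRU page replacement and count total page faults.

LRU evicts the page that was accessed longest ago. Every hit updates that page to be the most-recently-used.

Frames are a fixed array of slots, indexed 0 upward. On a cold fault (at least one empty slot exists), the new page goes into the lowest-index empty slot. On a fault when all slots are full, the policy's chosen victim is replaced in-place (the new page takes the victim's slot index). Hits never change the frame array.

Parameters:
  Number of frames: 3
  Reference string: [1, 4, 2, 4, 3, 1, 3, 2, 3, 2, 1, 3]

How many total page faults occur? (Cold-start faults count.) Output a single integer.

Step 0: ref 1 → FAULT, frames=[1,-,-]
Step 1: ref 4 → FAULT, frames=[1,4,-]
Step 2: ref 2 → FAULT, frames=[1,4,2]
Step 3: ref 4 → HIT, frames=[1,4,2]
Step 4: ref 3 → FAULT (evict 1), frames=[3,4,2]
Step 5: ref 1 → FAULT (evict 2), frames=[3,4,1]
Step 6: ref 3 → HIT, frames=[3,4,1]
Step 7: ref 2 → FAULT (evict 4), frames=[3,2,1]
Step 8: ref 3 → HIT, frames=[3,2,1]
Step 9: ref 2 → HIT, frames=[3,2,1]
Step 10: ref 1 → HIT, frames=[3,2,1]
Step 11: ref 3 → HIT, frames=[3,2,1]
Total faults: 6

Answer: 6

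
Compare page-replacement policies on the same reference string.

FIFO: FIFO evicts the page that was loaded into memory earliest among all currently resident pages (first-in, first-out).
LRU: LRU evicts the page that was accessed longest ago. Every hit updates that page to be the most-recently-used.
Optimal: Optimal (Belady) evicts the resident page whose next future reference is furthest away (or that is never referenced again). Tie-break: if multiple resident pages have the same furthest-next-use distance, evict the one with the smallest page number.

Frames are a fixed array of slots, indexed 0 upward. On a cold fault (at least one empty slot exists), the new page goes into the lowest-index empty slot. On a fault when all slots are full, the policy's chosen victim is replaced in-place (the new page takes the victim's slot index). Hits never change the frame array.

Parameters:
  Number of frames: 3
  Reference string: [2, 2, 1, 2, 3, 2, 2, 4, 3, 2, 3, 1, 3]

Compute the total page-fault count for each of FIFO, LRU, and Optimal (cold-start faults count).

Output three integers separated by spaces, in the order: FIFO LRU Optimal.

--- FIFO ---
  step 0: ref 2 -> FAULT, frames=[2,-,-] (faults so far: 1)
  step 1: ref 2 -> HIT, frames=[2,-,-] (faults so far: 1)
  step 2: ref 1 -> FAULT, frames=[2,1,-] (faults so far: 2)
  step 3: ref 2 -> HIT, frames=[2,1,-] (faults so far: 2)
  step 4: ref 3 -> FAULT, frames=[2,1,3] (faults so far: 3)
  step 5: ref 2 -> HIT, frames=[2,1,3] (faults so far: 3)
  step 6: ref 2 -> HIT, frames=[2,1,3] (faults so far: 3)
  step 7: ref 4 -> FAULT, evict 2, frames=[4,1,3] (faults so far: 4)
  step 8: ref 3 -> HIT, frames=[4,1,3] (faults so far: 4)
  step 9: ref 2 -> FAULT, evict 1, frames=[4,2,3] (faults so far: 5)
  step 10: ref 3 -> HIT, frames=[4,2,3] (faults so far: 5)
  step 11: ref 1 -> FAULT, evict 3, frames=[4,2,1] (faults so far: 6)
  step 12: ref 3 -> FAULT, evict 4, frames=[3,2,1] (faults so far: 7)
  FIFO total faults: 7
--- LRU ---
  step 0: ref 2 -> FAULT, frames=[2,-,-] (faults so far: 1)
  step 1: ref 2 -> HIT, frames=[2,-,-] (faults so far: 1)
  step 2: ref 1 -> FAULT, frames=[2,1,-] (faults so far: 2)
  step 3: ref 2 -> HIT, frames=[2,1,-] (faults so far: 2)
  step 4: ref 3 -> FAULT, frames=[2,1,3] (faults so far: 3)
  step 5: ref 2 -> HIT, frames=[2,1,3] (faults so far: 3)
  step 6: ref 2 -> HIT, frames=[2,1,3] (faults so far: 3)
  step 7: ref 4 -> FAULT, evict 1, frames=[2,4,3] (faults so far: 4)
  step 8: ref 3 -> HIT, frames=[2,4,3] (faults so far: 4)
  step 9: ref 2 -> HIT, frames=[2,4,3] (faults so far: 4)
  step 10: ref 3 -> HIT, frames=[2,4,3] (faults so far: 4)
  step 11: ref 1 -> FAULT, evict 4, frames=[2,1,3] (faults so far: 5)
  step 12: ref 3 -> HIT, frames=[2,1,3] (faults so far: 5)
  LRU total faults: 5
--- Optimal ---
  step 0: ref 2 -> FAULT, frames=[2,-,-] (faults so far: 1)
  step 1: ref 2 -> HIT, frames=[2,-,-] (faults so far: 1)
  step 2: ref 1 -> FAULT, frames=[2,1,-] (faults so far: 2)
  step 3: ref 2 -> HIT, frames=[2,1,-] (faults so far: 2)
  step 4: ref 3 -> FAULT, frames=[2,1,3] (faults so far: 3)
  step 5: ref 2 -> HIT, frames=[2,1,3] (faults so far: 3)
  step 6: ref 2 -> HIT, frames=[2,1,3] (faults so far: 3)
  step 7: ref 4 -> FAULT, evict 1, frames=[2,4,3] (faults so far: 4)
  step 8: ref 3 -> HIT, frames=[2,4,3] (faults so far: 4)
  step 9: ref 2 -> HIT, frames=[2,4,3] (faults so far: 4)
  step 10: ref 3 -> HIT, frames=[2,4,3] (faults so far: 4)
  step 11: ref 1 -> FAULT, evict 2, frames=[1,4,3] (faults so far: 5)
  step 12: ref 3 -> HIT, frames=[1,4,3] (faults so far: 5)
  Optimal total faults: 5

Answer: 7 5 5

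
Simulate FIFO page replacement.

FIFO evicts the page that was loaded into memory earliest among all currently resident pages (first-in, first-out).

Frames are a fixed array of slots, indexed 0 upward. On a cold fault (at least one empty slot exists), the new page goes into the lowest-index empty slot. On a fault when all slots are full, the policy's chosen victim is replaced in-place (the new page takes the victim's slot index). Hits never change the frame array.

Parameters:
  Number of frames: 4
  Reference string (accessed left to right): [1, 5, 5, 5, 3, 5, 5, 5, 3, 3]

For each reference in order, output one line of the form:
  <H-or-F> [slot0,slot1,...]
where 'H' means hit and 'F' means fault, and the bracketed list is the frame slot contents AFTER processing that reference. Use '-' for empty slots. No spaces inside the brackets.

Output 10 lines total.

F [1,-,-,-]
F [1,5,-,-]
H [1,5,-,-]
H [1,5,-,-]
F [1,5,3,-]
H [1,5,3,-]
H [1,5,3,-]
H [1,5,3,-]
H [1,5,3,-]
H [1,5,3,-]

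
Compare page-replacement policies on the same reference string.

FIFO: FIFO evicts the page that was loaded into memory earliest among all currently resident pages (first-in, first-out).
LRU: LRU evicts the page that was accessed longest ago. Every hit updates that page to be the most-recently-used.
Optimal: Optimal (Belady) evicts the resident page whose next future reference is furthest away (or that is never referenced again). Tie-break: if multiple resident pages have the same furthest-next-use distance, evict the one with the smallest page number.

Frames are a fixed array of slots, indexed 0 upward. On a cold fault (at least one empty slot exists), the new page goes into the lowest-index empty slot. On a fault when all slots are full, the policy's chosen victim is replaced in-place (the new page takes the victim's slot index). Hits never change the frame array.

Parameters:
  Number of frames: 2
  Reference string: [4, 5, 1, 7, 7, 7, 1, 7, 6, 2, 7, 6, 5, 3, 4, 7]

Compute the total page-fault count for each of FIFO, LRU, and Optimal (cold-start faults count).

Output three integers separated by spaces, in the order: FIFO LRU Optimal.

Answer: 12 12 10

Derivation:
--- FIFO ---
  step 0: ref 4 -> FAULT, frames=[4,-] (faults so far: 1)
  step 1: ref 5 -> FAULT, frames=[4,5] (faults so far: 2)
  step 2: ref 1 -> FAULT, evict 4, frames=[1,5] (faults so far: 3)
  step 3: ref 7 -> FAULT, evict 5, frames=[1,7] (faults so far: 4)
  step 4: ref 7 -> HIT, frames=[1,7] (faults so far: 4)
  step 5: ref 7 -> HIT, frames=[1,7] (faults so far: 4)
  step 6: ref 1 -> HIT, frames=[1,7] (faults so far: 4)
  step 7: ref 7 -> HIT, frames=[1,7] (faults so far: 4)
  step 8: ref 6 -> FAULT, evict 1, frames=[6,7] (faults so far: 5)
  step 9: ref 2 -> FAULT, evict 7, frames=[6,2] (faults so far: 6)
  step 10: ref 7 -> FAULT, evict 6, frames=[7,2] (faults so far: 7)
  step 11: ref 6 -> FAULT, evict 2, frames=[7,6] (faults so far: 8)
  step 12: ref 5 -> FAULT, evict 7, frames=[5,6] (faults so far: 9)
  step 13: ref 3 -> FAULT, evict 6, frames=[5,3] (faults so far: 10)
  step 14: ref 4 -> FAULT, evict 5, frames=[4,3] (faults so far: 11)
  step 15: ref 7 -> FAULT, evict 3, frames=[4,7] (faults so far: 12)
  FIFO total faults: 12
--- LRU ---
  step 0: ref 4 -> FAULT, frames=[4,-] (faults so far: 1)
  step 1: ref 5 -> FAULT, frames=[4,5] (faults so far: 2)
  step 2: ref 1 -> FAULT, evict 4, frames=[1,5] (faults so far: 3)
  step 3: ref 7 -> FAULT, evict 5, frames=[1,7] (faults so far: 4)
  step 4: ref 7 -> HIT, frames=[1,7] (faults so far: 4)
  step 5: ref 7 -> HIT, frames=[1,7] (faults so far: 4)
  step 6: ref 1 -> HIT, frames=[1,7] (faults so far: 4)
  step 7: ref 7 -> HIT, frames=[1,7] (faults so far: 4)
  step 8: ref 6 -> FAULT, evict 1, frames=[6,7] (faults so far: 5)
  step 9: ref 2 -> FAULT, evict 7, frames=[6,2] (faults so far: 6)
  step 10: ref 7 -> FAULT, evict 6, frames=[7,2] (faults so far: 7)
  step 11: ref 6 -> FAULT, evict 2, frames=[7,6] (faults so far: 8)
  step 12: ref 5 -> FAULT, evict 7, frames=[5,6] (faults so far: 9)
  step 13: ref 3 -> FAULT, evict 6, frames=[5,3] (faults so far: 10)
  step 14: ref 4 -> FAULT, evict 5, frames=[4,3] (faults so far: 11)
  step 15: ref 7 -> FAULT, evict 3, frames=[4,7] (faults so far: 12)
  LRU total faults: 12
--- Optimal ---
  step 0: ref 4 -> FAULT, frames=[4,-] (faults so far: 1)
  step 1: ref 5 -> FAULT, frames=[4,5] (faults so far: 2)
  step 2: ref 1 -> FAULT, evict 4, frames=[1,5] (faults so far: 3)
  step 3: ref 7 -> FAULT, evict 5, frames=[1,7] (faults so far: 4)
  step 4: ref 7 -> HIT, frames=[1,7] (faults so far: 4)
  step 5: ref 7 -> HIT, frames=[1,7] (faults so far: 4)
  step 6: ref 1 -> HIT, frames=[1,7] (faults so far: 4)
  step 7: ref 7 -> HIT, frames=[1,7] (faults so far: 4)
  step 8: ref 6 -> FAULT, evict 1, frames=[6,7] (faults so far: 5)
  step 9: ref 2 -> FAULT, evict 6, frames=[2,7] (faults so far: 6)
  step 10: ref 7 -> HIT, frames=[2,7] (faults so far: 6)
  step 11: ref 6 -> FAULT, evict 2, frames=[6,7] (faults so far: 7)
  step 12: ref 5 -> FAULT, evict 6, frames=[5,7] (faults so far: 8)
  step 13: ref 3 -> FAULT, evict 5, frames=[3,7] (faults so far: 9)
  step 14: ref 4 -> FAULT, evict 3, frames=[4,7] (faults so far: 10)
  step 15: ref 7 -> HIT, frames=[4,7] (faults so far: 10)
  Optimal total faults: 10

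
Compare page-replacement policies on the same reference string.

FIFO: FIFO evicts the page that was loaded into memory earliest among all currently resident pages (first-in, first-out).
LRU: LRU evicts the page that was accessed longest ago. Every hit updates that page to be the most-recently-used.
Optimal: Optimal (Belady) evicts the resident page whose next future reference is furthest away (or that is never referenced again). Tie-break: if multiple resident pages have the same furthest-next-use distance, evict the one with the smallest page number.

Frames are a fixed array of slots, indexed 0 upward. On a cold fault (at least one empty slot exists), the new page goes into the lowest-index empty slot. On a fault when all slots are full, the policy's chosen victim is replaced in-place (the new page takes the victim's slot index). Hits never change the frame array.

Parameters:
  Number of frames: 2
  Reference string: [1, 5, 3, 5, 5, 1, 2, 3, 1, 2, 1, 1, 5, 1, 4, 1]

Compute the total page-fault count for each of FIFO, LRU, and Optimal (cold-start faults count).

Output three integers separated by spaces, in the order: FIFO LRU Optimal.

Answer: 11 10 8

Derivation:
--- FIFO ---
  step 0: ref 1 -> FAULT, frames=[1,-] (faults so far: 1)
  step 1: ref 5 -> FAULT, frames=[1,5] (faults so far: 2)
  step 2: ref 3 -> FAULT, evict 1, frames=[3,5] (faults so far: 3)
  step 3: ref 5 -> HIT, frames=[3,5] (faults so far: 3)
  step 4: ref 5 -> HIT, frames=[3,5] (faults so far: 3)
  step 5: ref 1 -> FAULT, evict 5, frames=[3,1] (faults so far: 4)
  step 6: ref 2 -> FAULT, evict 3, frames=[2,1] (faults so far: 5)
  step 7: ref 3 -> FAULT, evict 1, frames=[2,3] (faults so far: 6)
  step 8: ref 1 -> FAULT, evict 2, frames=[1,3] (faults so far: 7)
  step 9: ref 2 -> FAULT, evict 3, frames=[1,2] (faults so far: 8)
  step 10: ref 1 -> HIT, frames=[1,2] (faults so far: 8)
  step 11: ref 1 -> HIT, frames=[1,2] (faults so far: 8)
  step 12: ref 5 -> FAULT, evict 1, frames=[5,2] (faults so far: 9)
  step 13: ref 1 -> FAULT, evict 2, frames=[5,1] (faults so far: 10)
  step 14: ref 4 -> FAULT, evict 5, frames=[4,1] (faults so far: 11)
  step 15: ref 1 -> HIT, frames=[4,1] (faults so far: 11)
  FIFO total faults: 11
--- LRU ---
  step 0: ref 1 -> FAULT, frames=[1,-] (faults so far: 1)
  step 1: ref 5 -> FAULT, frames=[1,5] (faults so far: 2)
  step 2: ref 3 -> FAULT, evict 1, frames=[3,5] (faults so far: 3)
  step 3: ref 5 -> HIT, frames=[3,5] (faults so far: 3)
  step 4: ref 5 -> HIT, frames=[3,5] (faults so far: 3)
  step 5: ref 1 -> FAULT, evict 3, frames=[1,5] (faults so far: 4)
  step 6: ref 2 -> FAULT, evict 5, frames=[1,2] (faults so far: 5)
  step 7: ref 3 -> FAULT, evict 1, frames=[3,2] (faults so far: 6)
  step 8: ref 1 -> FAULT, evict 2, frames=[3,1] (faults so far: 7)
  step 9: ref 2 -> FAULT, evict 3, frames=[2,1] (faults so far: 8)
  step 10: ref 1 -> HIT, frames=[2,1] (faults so far: 8)
  step 11: ref 1 -> HIT, frames=[2,1] (faults so far: 8)
  step 12: ref 5 -> FAULT, evict 2, frames=[5,1] (faults so far: 9)
  step 13: ref 1 -> HIT, frames=[5,1] (faults so far: 9)
  step 14: ref 4 -> FAULT, evict 5, frames=[4,1] (faults so far: 10)
  step 15: ref 1 -> HIT, frames=[4,1] (faults so far: 10)
  LRU total faults: 10
--- Optimal ---
  step 0: ref 1 -> FAULT, frames=[1,-] (faults so far: 1)
  step 1: ref 5 -> FAULT, frames=[1,5] (faults so far: 2)
  step 2: ref 3 -> FAULT, evict 1, frames=[3,5] (faults so far: 3)
  step 3: ref 5 -> HIT, frames=[3,5] (faults so far: 3)
  step 4: ref 5 -> HIT, frames=[3,5] (faults so far: 3)
  step 5: ref 1 -> FAULT, evict 5, frames=[3,1] (faults so far: 4)
  step 6: ref 2 -> FAULT, evict 1, frames=[3,2] (faults so far: 5)
  step 7: ref 3 -> HIT, frames=[3,2] (faults so far: 5)
  step 8: ref 1 -> FAULT, evict 3, frames=[1,2] (faults so far: 6)
  step 9: ref 2 -> HIT, frames=[1,2] (faults so far: 6)
  step 10: ref 1 -> HIT, frames=[1,2] (faults so far: 6)
  step 11: ref 1 -> HIT, frames=[1,2] (faults so far: 6)
  step 12: ref 5 -> FAULT, evict 2, frames=[1,5] (faults so far: 7)
  step 13: ref 1 -> HIT, frames=[1,5] (faults so far: 7)
  step 14: ref 4 -> FAULT, evict 5, frames=[1,4] (faults so far: 8)
  step 15: ref 1 -> HIT, frames=[1,4] (faults so far: 8)
  Optimal total faults: 8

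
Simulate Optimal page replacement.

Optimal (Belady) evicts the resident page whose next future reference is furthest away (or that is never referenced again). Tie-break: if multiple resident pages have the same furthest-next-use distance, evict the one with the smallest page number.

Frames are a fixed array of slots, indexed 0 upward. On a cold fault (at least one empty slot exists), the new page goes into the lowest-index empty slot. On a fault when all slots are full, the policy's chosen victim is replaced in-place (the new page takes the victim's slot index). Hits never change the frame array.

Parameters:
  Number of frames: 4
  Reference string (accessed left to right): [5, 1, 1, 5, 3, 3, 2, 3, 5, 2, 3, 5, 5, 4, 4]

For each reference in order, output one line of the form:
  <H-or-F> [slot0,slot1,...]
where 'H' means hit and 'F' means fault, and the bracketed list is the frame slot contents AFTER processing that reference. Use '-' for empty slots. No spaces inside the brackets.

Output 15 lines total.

F [5,-,-,-]
F [5,1,-,-]
H [5,1,-,-]
H [5,1,-,-]
F [5,1,3,-]
H [5,1,3,-]
F [5,1,3,2]
H [5,1,3,2]
H [5,1,3,2]
H [5,1,3,2]
H [5,1,3,2]
H [5,1,3,2]
H [5,1,3,2]
F [5,4,3,2]
H [5,4,3,2]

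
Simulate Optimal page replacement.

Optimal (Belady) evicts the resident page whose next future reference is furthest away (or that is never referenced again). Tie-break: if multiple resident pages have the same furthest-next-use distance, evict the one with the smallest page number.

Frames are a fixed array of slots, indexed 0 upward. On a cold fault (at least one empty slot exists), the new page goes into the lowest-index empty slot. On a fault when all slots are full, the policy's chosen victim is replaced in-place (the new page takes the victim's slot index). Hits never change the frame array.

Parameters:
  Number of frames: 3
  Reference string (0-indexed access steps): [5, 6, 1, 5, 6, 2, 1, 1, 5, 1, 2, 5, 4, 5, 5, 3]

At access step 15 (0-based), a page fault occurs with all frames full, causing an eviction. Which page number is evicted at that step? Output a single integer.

Step 0: ref 5 -> FAULT, frames=[5,-,-]
Step 1: ref 6 -> FAULT, frames=[5,6,-]
Step 2: ref 1 -> FAULT, frames=[5,6,1]
Step 3: ref 5 -> HIT, frames=[5,6,1]
Step 4: ref 6 -> HIT, frames=[5,6,1]
Step 5: ref 2 -> FAULT, evict 6, frames=[5,2,1]
Step 6: ref 1 -> HIT, frames=[5,2,1]
Step 7: ref 1 -> HIT, frames=[5,2,1]
Step 8: ref 5 -> HIT, frames=[5,2,1]
Step 9: ref 1 -> HIT, frames=[5,2,1]
Step 10: ref 2 -> HIT, frames=[5,2,1]
Step 11: ref 5 -> HIT, frames=[5,2,1]
Step 12: ref 4 -> FAULT, evict 1, frames=[5,2,4]
Step 13: ref 5 -> HIT, frames=[5,2,4]
Step 14: ref 5 -> HIT, frames=[5,2,4]
Step 15: ref 3 -> FAULT, evict 2, frames=[5,3,4]
At step 15: evicted page 2

Answer: 2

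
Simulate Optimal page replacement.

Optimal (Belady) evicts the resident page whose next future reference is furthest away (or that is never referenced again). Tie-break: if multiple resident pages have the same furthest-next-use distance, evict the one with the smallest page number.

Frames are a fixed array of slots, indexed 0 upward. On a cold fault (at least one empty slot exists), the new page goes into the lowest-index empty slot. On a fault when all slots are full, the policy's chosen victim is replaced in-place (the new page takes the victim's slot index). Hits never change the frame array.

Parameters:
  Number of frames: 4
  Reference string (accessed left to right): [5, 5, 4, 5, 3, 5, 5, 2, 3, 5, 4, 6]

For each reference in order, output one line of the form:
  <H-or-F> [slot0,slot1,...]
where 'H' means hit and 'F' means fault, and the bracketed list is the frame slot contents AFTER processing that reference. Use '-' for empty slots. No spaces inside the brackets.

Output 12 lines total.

F [5,-,-,-]
H [5,-,-,-]
F [5,4,-,-]
H [5,4,-,-]
F [5,4,3,-]
H [5,4,3,-]
H [5,4,3,-]
F [5,4,3,2]
H [5,4,3,2]
H [5,4,3,2]
H [5,4,3,2]
F [5,4,3,6]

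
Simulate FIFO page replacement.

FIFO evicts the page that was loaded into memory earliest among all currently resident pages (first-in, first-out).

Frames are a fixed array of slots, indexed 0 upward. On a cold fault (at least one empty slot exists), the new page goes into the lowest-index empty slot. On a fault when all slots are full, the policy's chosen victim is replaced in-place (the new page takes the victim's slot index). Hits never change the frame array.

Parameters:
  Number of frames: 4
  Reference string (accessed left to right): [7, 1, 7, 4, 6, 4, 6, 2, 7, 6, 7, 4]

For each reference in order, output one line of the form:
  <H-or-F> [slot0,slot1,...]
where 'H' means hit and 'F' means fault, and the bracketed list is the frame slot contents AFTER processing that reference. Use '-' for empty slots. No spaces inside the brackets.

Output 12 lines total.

F [7,-,-,-]
F [7,1,-,-]
H [7,1,-,-]
F [7,1,4,-]
F [7,1,4,6]
H [7,1,4,6]
H [7,1,4,6]
F [2,1,4,6]
F [2,7,4,6]
H [2,7,4,6]
H [2,7,4,6]
H [2,7,4,6]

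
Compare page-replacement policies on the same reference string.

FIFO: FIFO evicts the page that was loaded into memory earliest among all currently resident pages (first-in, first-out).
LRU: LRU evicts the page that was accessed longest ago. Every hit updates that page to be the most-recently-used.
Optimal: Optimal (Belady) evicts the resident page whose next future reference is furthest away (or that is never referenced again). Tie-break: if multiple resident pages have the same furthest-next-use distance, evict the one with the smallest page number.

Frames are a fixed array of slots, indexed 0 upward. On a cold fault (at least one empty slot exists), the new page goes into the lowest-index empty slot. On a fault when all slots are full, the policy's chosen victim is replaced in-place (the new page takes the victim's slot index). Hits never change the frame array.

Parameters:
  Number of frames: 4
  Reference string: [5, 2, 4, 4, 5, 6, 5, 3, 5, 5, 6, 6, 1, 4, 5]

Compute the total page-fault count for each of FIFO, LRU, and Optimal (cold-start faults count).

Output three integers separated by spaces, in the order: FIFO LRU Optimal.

Answer: 8 7 6

Derivation:
--- FIFO ---
  step 0: ref 5 -> FAULT, frames=[5,-,-,-] (faults so far: 1)
  step 1: ref 2 -> FAULT, frames=[5,2,-,-] (faults so far: 2)
  step 2: ref 4 -> FAULT, frames=[5,2,4,-] (faults so far: 3)
  step 3: ref 4 -> HIT, frames=[5,2,4,-] (faults so far: 3)
  step 4: ref 5 -> HIT, frames=[5,2,4,-] (faults so far: 3)
  step 5: ref 6 -> FAULT, frames=[5,2,4,6] (faults so far: 4)
  step 6: ref 5 -> HIT, frames=[5,2,4,6] (faults so far: 4)
  step 7: ref 3 -> FAULT, evict 5, frames=[3,2,4,6] (faults so far: 5)
  step 8: ref 5 -> FAULT, evict 2, frames=[3,5,4,6] (faults so far: 6)
  step 9: ref 5 -> HIT, frames=[3,5,4,6] (faults so far: 6)
  step 10: ref 6 -> HIT, frames=[3,5,4,6] (faults so far: 6)
  step 11: ref 6 -> HIT, frames=[3,5,4,6] (faults so far: 6)
  step 12: ref 1 -> FAULT, evict 4, frames=[3,5,1,6] (faults so far: 7)
  step 13: ref 4 -> FAULT, evict 6, frames=[3,5,1,4] (faults so far: 8)
  step 14: ref 5 -> HIT, frames=[3,5,1,4] (faults so far: 8)
  FIFO total faults: 8
--- LRU ---
  step 0: ref 5 -> FAULT, frames=[5,-,-,-] (faults so far: 1)
  step 1: ref 2 -> FAULT, frames=[5,2,-,-] (faults so far: 2)
  step 2: ref 4 -> FAULT, frames=[5,2,4,-] (faults so far: 3)
  step 3: ref 4 -> HIT, frames=[5,2,4,-] (faults so far: 3)
  step 4: ref 5 -> HIT, frames=[5,2,4,-] (faults so far: 3)
  step 5: ref 6 -> FAULT, frames=[5,2,4,6] (faults so far: 4)
  step 6: ref 5 -> HIT, frames=[5,2,4,6] (faults so far: 4)
  step 7: ref 3 -> FAULT, evict 2, frames=[5,3,4,6] (faults so far: 5)
  step 8: ref 5 -> HIT, frames=[5,3,4,6] (faults so far: 5)
  step 9: ref 5 -> HIT, frames=[5,3,4,6] (faults so far: 5)
  step 10: ref 6 -> HIT, frames=[5,3,4,6] (faults so far: 5)
  step 11: ref 6 -> HIT, frames=[5,3,4,6] (faults so far: 5)
  step 12: ref 1 -> FAULT, evict 4, frames=[5,3,1,6] (faults so far: 6)
  step 13: ref 4 -> FAULT, evict 3, frames=[5,4,1,6] (faults so far: 7)
  step 14: ref 5 -> HIT, frames=[5,4,1,6] (faults so far: 7)
  LRU total faults: 7
--- Optimal ---
  step 0: ref 5 -> FAULT, frames=[5,-,-,-] (faults so far: 1)
  step 1: ref 2 -> FAULT, frames=[5,2,-,-] (faults so far: 2)
  step 2: ref 4 -> FAULT, frames=[5,2,4,-] (faults so far: 3)
  step 3: ref 4 -> HIT, frames=[5,2,4,-] (faults so far: 3)
  step 4: ref 5 -> HIT, frames=[5,2,4,-] (faults so far: 3)
  step 5: ref 6 -> FAULT, frames=[5,2,4,6] (faults so far: 4)
  step 6: ref 5 -> HIT, frames=[5,2,4,6] (faults so far: 4)
  step 7: ref 3 -> FAULT, evict 2, frames=[5,3,4,6] (faults so far: 5)
  step 8: ref 5 -> HIT, frames=[5,3,4,6] (faults so far: 5)
  step 9: ref 5 -> HIT, frames=[5,3,4,6] (faults so far: 5)
  step 10: ref 6 -> HIT, frames=[5,3,4,6] (faults so far: 5)
  step 11: ref 6 -> HIT, frames=[5,3,4,6] (faults so far: 5)
  step 12: ref 1 -> FAULT, evict 3, frames=[5,1,4,6] (faults so far: 6)
  step 13: ref 4 -> HIT, frames=[5,1,4,6] (faults so far: 6)
  step 14: ref 5 -> HIT, frames=[5,1,4,6] (faults so far: 6)
  Optimal total faults: 6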